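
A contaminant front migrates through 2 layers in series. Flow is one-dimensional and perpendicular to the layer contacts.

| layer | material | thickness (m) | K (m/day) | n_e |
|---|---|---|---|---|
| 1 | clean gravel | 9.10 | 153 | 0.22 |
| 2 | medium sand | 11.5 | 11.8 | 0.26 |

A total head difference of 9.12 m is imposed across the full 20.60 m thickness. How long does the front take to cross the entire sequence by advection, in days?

0.566

With flow normal to the layers, continuity requires the same specific discharge q through every layer.
Σ(b_i/K_i) = 9.10/153 + 11.5/11.8 = 1.034 d.
q = Δh / Σ(b_i/K_i) = 9.12 / 1.034 = 8.820 m/day.
In each layer the seepage velocity is v_i = q/n_i, so the layer transit time is t_i = b_i·n_i / q:
  layer 1 (clean gravel): t_1 = 9.10 × 0.22 / 8.820 = 0.2270 d
  layer 2 (medium sand): t_2 = 11.5 × 0.26 / 8.820 = 0.3390 d
Total t = Σ t_i = 0.5660 days.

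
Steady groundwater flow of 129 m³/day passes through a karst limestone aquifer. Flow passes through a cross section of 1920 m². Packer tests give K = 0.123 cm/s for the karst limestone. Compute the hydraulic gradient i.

Convert K: 0.123 cm/s × 864 = 106.3 m/day.
From Q = K·A·i, i = Q / (K·A) = 129 / (106.3 × 1920) = 0.0006322.

0.000632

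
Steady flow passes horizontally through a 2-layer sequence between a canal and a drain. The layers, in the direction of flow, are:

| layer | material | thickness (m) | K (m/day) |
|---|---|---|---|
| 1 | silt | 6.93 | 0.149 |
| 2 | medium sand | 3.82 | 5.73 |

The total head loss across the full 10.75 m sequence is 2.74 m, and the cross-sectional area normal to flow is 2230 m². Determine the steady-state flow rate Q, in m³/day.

Flow is perpendicular to layering, so the layers act in series and the equivalent K is the thickness-weighted harmonic mean.
Total thickness L = 6.93 + 3.82 = 10.75 m.
Σ(b_i/K_i) = 6.93/0.149 + 3.82/5.73 = 47.18 d.
K_eq = L / Σ(b_i/K_i) = 10.75 / 47.18 = 0.2279 m/day.
Q = K_eq · A · (Δh/L) = 0.2279 × 2230 × (2.74/10.75) = 129.5 m³/day.

130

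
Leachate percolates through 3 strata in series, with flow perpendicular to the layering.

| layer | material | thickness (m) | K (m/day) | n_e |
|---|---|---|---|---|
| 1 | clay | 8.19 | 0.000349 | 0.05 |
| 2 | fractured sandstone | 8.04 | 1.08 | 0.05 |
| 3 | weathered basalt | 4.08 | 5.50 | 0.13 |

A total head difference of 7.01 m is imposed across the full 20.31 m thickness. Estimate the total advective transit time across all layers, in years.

With flow normal to the layers, continuity requires the same specific discharge q through every layer.
Σ(b_i/K_i) = 8.19/0.000349 + 8.04/1.08 + 4.08/5.50 = 23475 d.
q = Δh / Σ(b_i/K_i) = 7.01 / 23475 = 0.0002986 m/day.
In each layer the seepage velocity is v_i = q/n_i, so the layer transit time is t_i = b_i·n_i / q:
  layer 1 (clay): t_1 = 8.19 × 0.05 / 0.0002986 = 1371 d
  layer 2 (fractured sandstone): t_2 = 8.04 × 0.05 / 0.0002986 = 1346 d
  layer 3 (weathered basalt): t_3 = 4.08 × 0.13 / 0.0002986 = 1776 d
Total t = Σ t_i = 4494 days = 12.30 years.

12.3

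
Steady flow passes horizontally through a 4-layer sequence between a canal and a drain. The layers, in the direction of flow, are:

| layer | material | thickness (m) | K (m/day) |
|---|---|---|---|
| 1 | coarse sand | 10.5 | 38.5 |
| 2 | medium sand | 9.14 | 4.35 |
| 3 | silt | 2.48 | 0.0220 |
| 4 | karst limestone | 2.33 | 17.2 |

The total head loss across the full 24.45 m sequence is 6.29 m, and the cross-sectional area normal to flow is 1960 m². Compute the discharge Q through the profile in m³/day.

Flow is perpendicular to layering, so the layers act in series and the equivalent K is the thickness-weighted harmonic mean.
Total thickness L = 10.5 + 9.14 + 2.48 + 2.33 = 24.45 m.
Σ(b_i/K_i) = 10.5/38.5 + 9.14/4.35 + 2.48/0.0220 + 2.33/17.2 = 115.2 d.
K_eq = L / Σ(b_i/K_i) = 24.45 / 115.2 = 0.2122 m/day.
Q = K_eq · A · (Δh/L) = 0.2122 × 1960 × (6.29/24.45) = 107.0 m³/day.

107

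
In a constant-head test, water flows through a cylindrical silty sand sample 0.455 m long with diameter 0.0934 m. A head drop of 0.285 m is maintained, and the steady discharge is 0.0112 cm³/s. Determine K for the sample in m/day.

0.225

Cross-sectional area A = π·(d/2)² = π × (0.0934/2)² = 0.006851 m².
Convert discharge: 0.0112 cm³/s = 1.120e-08 m³/s.
Darcy's law rearranged: K = Q·L / (A·Δh) = 1.120e-08 × 0.455 / (0.006851 × 0.285) = 2.610e-06 m/s = 0.2255 m/day.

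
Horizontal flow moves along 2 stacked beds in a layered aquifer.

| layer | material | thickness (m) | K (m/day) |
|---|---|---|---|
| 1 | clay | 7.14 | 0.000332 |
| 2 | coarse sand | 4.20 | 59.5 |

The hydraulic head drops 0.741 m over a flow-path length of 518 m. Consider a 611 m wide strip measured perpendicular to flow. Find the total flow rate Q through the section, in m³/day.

Flow is parallel to layering, so each bed carries its own Darcy discharge and the transmissivities add.
Σ(K_i·b_i) = 0.000332×7.14 + 59.5×4.20 = 249.9 m²/day.
Hydraulic gradient i = Δh / L = 0.741 / 518 = 0.001431.
Q = Σ(K_i·b_i) · W · i = 249.9 × 611 × 0.001431 = 218.4 m³/day.

218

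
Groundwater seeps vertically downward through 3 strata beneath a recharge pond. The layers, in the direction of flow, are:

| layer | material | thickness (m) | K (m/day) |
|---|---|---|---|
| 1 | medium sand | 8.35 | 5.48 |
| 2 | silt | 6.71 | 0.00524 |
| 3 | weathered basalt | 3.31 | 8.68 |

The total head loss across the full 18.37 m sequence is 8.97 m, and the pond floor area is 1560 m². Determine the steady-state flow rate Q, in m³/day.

Flow is perpendicular to layering, so the layers act in series and the equivalent K is the thickness-weighted harmonic mean.
Total thickness L = 8.35 + 6.71 + 3.31 = 18.37 m.
Σ(b_i/K_i) = 8.35/5.48 + 6.71/0.00524 + 3.31/8.68 = 1282 d.
K_eq = L / Σ(b_i/K_i) = 18.37 / 1282 = 0.01432 m/day.
Q = K_eq · A · (Δh/L) = 0.01432 × 1560 × (8.97/18.37) = 10.91 m³/day.

10.9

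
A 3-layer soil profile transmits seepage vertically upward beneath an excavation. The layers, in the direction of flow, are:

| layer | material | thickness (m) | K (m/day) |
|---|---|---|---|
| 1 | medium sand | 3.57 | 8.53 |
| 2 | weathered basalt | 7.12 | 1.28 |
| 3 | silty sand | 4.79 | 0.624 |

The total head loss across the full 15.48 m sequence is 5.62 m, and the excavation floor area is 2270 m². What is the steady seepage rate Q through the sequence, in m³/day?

934

Flow is perpendicular to layering, so the layers act in series and the equivalent K is the thickness-weighted harmonic mean.
Total thickness L = 3.57 + 7.12 + 4.79 = 15.48 m.
Σ(b_i/K_i) = 3.57/8.53 + 7.12/1.28 + 4.79/0.624 = 13.66 d.
K_eq = L / Σ(b_i/K_i) = 15.48 / 13.66 = 1.133 m/day.
Q = K_eq · A · (Δh/L) = 1.133 × 2270 × (5.62/15.48) = 934.1 m³/day.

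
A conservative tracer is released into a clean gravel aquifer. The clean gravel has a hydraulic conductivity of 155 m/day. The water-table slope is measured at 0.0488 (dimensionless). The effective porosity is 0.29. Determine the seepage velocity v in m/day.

Hydraulic gradient i = 0.0488.
Darcy flux q = K · i = 155.0 × 0.04880 = 7.564 m/day.
Seepage velocity v = q / n_e = 7.564 / 0.29 = 26.08 m/day.

26.1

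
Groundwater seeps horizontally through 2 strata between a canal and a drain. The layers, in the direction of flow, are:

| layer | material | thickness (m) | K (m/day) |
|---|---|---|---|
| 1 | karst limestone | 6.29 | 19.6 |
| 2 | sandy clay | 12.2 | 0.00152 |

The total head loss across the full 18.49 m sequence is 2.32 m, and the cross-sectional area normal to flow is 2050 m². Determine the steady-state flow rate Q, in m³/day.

0.593

Flow is perpendicular to layering, so the layers act in series and the equivalent K is the thickness-weighted harmonic mean.
Total thickness L = 6.29 + 12.2 = 18.49 m.
Σ(b_i/K_i) = 6.29/19.6 + 12.2/0.00152 = 8027 d.
K_eq = L / Σ(b_i/K_i) = 18.49 / 8027 = 0.002304 m/day.
Q = K_eq · A · (Δh/L) = 0.002304 × 2050 × (2.32/18.49) = 0.5925 m³/day.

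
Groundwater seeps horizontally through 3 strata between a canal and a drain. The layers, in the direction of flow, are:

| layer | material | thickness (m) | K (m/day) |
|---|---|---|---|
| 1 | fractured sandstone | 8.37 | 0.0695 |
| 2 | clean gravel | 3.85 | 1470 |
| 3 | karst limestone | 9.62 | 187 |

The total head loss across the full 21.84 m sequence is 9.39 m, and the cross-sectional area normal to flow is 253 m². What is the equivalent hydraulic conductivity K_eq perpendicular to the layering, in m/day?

Flow is perpendicular to layering, so the layers act in series and the equivalent K is the thickness-weighted harmonic mean.
Total thickness L = 8.37 + 3.85 + 9.62 = 21.84 m.
Σ(b_i/K_i) = 8.37/0.0695 + 3.85/1470 + 9.62/187 = 120.5 d.
K_eq = L / Σ(b_i/K_i) = 21.84 / 120.5 = 0.1813 m/day.

0.181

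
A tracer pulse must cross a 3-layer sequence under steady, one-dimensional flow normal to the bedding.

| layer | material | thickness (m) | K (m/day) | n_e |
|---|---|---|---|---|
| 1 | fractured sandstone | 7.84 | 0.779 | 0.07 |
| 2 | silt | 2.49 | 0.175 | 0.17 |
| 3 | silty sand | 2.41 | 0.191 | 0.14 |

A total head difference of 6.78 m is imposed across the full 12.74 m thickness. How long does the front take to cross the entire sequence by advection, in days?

7.13

With flow normal to the layers, continuity requires the same specific discharge q through every layer.
Σ(b_i/K_i) = 7.84/0.779 + 2.49/0.175 + 2.41/0.191 = 36.91 d.
q = Δh / Σ(b_i/K_i) = 6.78 / 36.91 = 0.1837 m/day.
In each layer the seepage velocity is v_i = q/n_i, so the layer transit time is t_i = b_i·n_i / q:
  layer 1 (fractured sandstone): t_1 = 7.84 × 0.07 / 0.1837 = 2.988 d
  layer 2 (silt): t_2 = 2.49 × 0.17 / 0.1837 = 2.304 d
  layer 3 (silty sand): t_3 = 2.41 × 0.14 / 0.1837 = 1.837 d
Total t = Σ t_i = 7.129 days.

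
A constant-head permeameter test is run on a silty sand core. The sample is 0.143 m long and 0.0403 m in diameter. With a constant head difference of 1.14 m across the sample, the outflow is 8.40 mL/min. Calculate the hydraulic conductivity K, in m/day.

Cross-sectional area A = π·(d/2)² = π × (0.0403/2)² = 0.001276 m².
Convert discharge: 8.40 mL/min = 1.400e-07 m³/s.
Darcy's law rearranged: K = Q·L / (A·Δh) = 1.400e-07 × 0.143 / (0.001276 × 1.14) = 1.377e-05 m/s = 1.190 m/day.

1.19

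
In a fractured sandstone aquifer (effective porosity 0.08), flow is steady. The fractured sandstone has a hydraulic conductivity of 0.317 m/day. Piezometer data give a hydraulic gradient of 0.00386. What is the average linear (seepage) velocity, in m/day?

Hydraulic gradient i = 0.00386.
Darcy flux q = K · i = 0.3170 × 0.003860 = 0.001224 m/day.
Seepage velocity v = q / n_e = 0.001224 / 0.08 = 0.01530 m/day.

0.0153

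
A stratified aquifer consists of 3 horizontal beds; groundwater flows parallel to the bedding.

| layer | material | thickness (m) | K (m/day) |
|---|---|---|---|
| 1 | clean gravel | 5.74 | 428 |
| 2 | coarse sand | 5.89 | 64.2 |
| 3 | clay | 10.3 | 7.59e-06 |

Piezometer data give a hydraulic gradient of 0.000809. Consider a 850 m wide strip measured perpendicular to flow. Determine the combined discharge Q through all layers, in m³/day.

1950

Flow is parallel to layering, so each bed carries its own Darcy discharge and the transmissivities add.
Σ(K_i·b_i) = 428×5.74 + 64.2×5.89 + 7.59e-06×10.3 = 2835 m²/day.
Hydraulic gradient i = 0.000809.
Q = Σ(K_i·b_i) · W · i = 2835 × 850 × 0.0008090 = 1949 m³/day.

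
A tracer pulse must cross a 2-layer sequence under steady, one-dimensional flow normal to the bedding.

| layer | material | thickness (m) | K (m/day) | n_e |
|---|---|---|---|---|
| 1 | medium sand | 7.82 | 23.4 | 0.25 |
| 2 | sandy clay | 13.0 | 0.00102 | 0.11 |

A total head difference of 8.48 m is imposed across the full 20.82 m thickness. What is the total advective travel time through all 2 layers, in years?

13.9

With flow normal to the layers, continuity requires the same specific discharge q through every layer.
Σ(b_i/K_i) = 7.82/23.4 + 13.0/0.00102 = 12745 d.
q = Δh / Σ(b_i/K_i) = 8.48 / 12745 = 0.0006653 m/day.
In each layer the seepage velocity is v_i = q/n_i, so the layer transit time is t_i = b_i·n_i / q:
  layer 1 (medium sand): t_1 = 7.82 × 0.25 / 0.0006653 = 2938 d
  layer 2 (sandy clay): t_2 = 13.0 × 0.11 / 0.0006653 = 2149 d
Total t = Σ t_i = 5088 days = 13.93 years.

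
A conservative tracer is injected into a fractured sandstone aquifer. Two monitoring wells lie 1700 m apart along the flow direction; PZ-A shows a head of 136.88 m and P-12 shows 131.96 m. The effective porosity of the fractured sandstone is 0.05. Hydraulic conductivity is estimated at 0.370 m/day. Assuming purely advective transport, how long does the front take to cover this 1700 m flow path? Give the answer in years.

217

Hydraulic gradient i = (136.88 − 131.96) / 1700 = 4.92 / 1700 = 0.002894.
Darcy flux q = K · i = 0.3700 × 0.002894 = 0.001071 m/day.
Seepage velocity v = q / n_e = 0.001071 / 0.05 = 0.02142 m/day.
Travel time t = L / v = 1700 / 0.02142 = 79378 days = 217.3 years.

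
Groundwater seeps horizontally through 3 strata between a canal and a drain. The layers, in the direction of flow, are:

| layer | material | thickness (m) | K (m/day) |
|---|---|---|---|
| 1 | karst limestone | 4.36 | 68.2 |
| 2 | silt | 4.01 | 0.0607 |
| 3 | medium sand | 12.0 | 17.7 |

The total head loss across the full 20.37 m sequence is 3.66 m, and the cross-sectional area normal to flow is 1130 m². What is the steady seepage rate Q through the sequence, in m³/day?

Flow is perpendicular to layering, so the layers act in series and the equivalent K is the thickness-weighted harmonic mean.
Total thickness L = 4.36 + 4.01 + 12.0 = 20.37 m.
Σ(b_i/K_i) = 4.36/68.2 + 4.01/0.0607 + 12.0/17.7 = 66.80 d.
K_eq = L / Σ(b_i/K_i) = 20.37 / 66.80 = 0.3049 m/day.
Q = K_eq · A · (Δh/L) = 0.3049 × 1130 × (3.66/20.37) = 61.91 m³/day.

61.9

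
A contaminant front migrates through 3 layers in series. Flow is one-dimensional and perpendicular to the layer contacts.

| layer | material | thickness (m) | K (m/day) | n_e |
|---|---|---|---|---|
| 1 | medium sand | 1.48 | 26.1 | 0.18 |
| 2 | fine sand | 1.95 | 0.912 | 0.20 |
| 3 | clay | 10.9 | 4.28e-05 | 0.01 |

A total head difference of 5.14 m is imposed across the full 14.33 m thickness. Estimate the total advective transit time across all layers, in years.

104

With flow normal to the layers, continuity requires the same specific discharge q through every layer.
Σ(b_i/K_i) = 1.48/26.1 + 1.95/0.912 + 10.9/4.28e-05 = 2.547e+05 d.
q = Δh / Σ(b_i/K_i) = 5.14 / 2.547e+05 = 2.018e-05 m/day.
In each layer the seepage velocity is v_i = q/n_i, so the layer transit time is t_i = b_i·n_i / q:
  layer 1 (medium sand): t_1 = 1.48 × 0.18 / 2.018e-05 = 13200 d
  layer 2 (fine sand): t_2 = 1.95 × 0.20 / 2.018e-05 = 19324 d
  layer 3 (clay): t_3 = 10.9 × 0.01 / 2.018e-05 = 5401 d
Total t = Σ t_i = 37924 days = 103.8 years.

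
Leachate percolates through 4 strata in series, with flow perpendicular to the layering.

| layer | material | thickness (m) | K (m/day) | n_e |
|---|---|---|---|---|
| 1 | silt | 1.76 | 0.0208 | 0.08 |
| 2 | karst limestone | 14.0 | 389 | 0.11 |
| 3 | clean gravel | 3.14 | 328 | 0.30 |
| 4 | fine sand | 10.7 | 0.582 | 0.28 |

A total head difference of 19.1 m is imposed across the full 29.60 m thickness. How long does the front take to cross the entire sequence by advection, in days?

30.3

With flow normal to the layers, continuity requires the same specific discharge q through every layer.
Σ(b_i/K_i) = 1.76/0.0208 + 14.0/389 + 3.14/328 + 10.7/0.582 = 103.0 d.
q = Δh / Σ(b_i/K_i) = 19.1 / 103.0 = 0.1854 m/day.
In each layer the seepage velocity is v_i = q/n_i, so the layer transit time is t_i = b_i·n_i / q:
  layer 1 (silt): t_1 = 1.76 × 0.08 / 0.1854 = 0.7596 d
  layer 2 (karst limestone): t_2 = 14.0 × 0.11 / 0.1854 = 8.308 d
  layer 3 (clean gravel): t_3 = 3.14 × 0.30 / 0.1854 = 5.082 d
  layer 4 (fine sand): t_4 = 10.7 × 0.28 / 0.1854 = 16.16 d
Total t = Σ t_i = 30.31 days.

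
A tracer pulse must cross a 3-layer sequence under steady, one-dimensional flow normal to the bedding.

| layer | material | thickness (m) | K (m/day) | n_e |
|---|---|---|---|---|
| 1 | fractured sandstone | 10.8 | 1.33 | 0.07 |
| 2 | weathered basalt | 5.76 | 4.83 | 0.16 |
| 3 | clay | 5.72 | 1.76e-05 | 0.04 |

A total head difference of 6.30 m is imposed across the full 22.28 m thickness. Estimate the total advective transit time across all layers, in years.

With flow normal to the layers, continuity requires the same specific discharge q through every layer.
Σ(b_i/K_i) = 10.8/1.33 + 5.76/4.83 + 5.72/1.76e-05 = 3.250e+05 d.
q = Δh / Σ(b_i/K_i) = 6.30 / 3.250e+05 = 1.938e-05 m/day.
In each layer the seepage velocity is v_i = q/n_i, so the layer transit time is t_i = b_i·n_i / q:
  layer 1 (fractured sandstone): t_1 = 10.8 × 0.07 / 1.938e-05 = 39001 d
  layer 2 (weathered basalt): t_2 = 5.76 × 0.16 / 1.938e-05 = 47544 d
  layer 3 (clay): t_3 = 5.72 × 0.04 / 1.938e-05 = 11804 d
Total t = Σ t_i = 98349 days = 269.3 years.

269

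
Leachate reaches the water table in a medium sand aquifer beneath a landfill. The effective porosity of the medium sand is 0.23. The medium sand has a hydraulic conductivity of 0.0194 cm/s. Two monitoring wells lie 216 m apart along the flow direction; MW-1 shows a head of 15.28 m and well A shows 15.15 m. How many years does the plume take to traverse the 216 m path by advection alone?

13.5

Convert K: 0.0194 cm/s × 864 = 16.76 m/day.
Hydraulic gradient i = (15.28 − 15.15) / 216 = 0.13 / 216 = 0.0006019.
Darcy flux q = K · i = 16.76 × 0.0006019 = 0.01009 m/day.
Seepage velocity v = q / n_e = 0.01009 / 0.23 = 0.04386 m/day.
Travel time t = L / v = 216 / 0.04386 = 4925 days = 13.48 years.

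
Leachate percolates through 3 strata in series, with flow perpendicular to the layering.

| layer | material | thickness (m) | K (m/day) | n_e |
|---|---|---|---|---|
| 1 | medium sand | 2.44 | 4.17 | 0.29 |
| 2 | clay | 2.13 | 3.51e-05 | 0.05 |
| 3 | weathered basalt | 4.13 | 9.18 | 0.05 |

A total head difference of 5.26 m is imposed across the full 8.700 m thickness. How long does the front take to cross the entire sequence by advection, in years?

32.2

With flow normal to the layers, continuity requires the same specific discharge q through every layer.
Σ(b_i/K_i) = 2.44/4.17 + 2.13/3.51e-05 + 4.13/9.18 = 60685 d.
q = Δh / Σ(b_i/K_i) = 5.26 / 60685 = 8.668e-05 m/day.
In each layer the seepage velocity is v_i = q/n_i, so the layer transit time is t_i = b_i·n_i / q:
  layer 1 (medium sand): t_1 = 2.44 × 0.29 / 8.668e-05 = 8164 d
  layer 2 (clay): t_2 = 2.13 × 0.05 / 8.668e-05 = 1229 d
  layer 3 (weathered basalt): t_3 = 4.13 × 0.05 / 8.668e-05 = 2382 d
Total t = Σ t_i = 11775 days = 32.24 years.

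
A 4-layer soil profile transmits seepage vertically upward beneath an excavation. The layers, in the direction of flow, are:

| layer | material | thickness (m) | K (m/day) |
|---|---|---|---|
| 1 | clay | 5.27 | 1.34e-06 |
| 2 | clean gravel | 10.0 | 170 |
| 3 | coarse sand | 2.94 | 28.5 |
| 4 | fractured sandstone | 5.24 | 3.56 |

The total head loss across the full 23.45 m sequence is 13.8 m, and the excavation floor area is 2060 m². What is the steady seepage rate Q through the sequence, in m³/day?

Flow is perpendicular to layering, so the layers act in series and the equivalent K is the thickness-weighted harmonic mean.
Total thickness L = 5.27 + 10.0 + 2.94 + 5.24 = 23.45 m.
Σ(b_i/K_i) = 5.27/1.34e-06 + 10.0/170 + 2.94/28.5 + 5.24/3.56 = 3.933e+06 d.
K_eq = L / Σ(b_i/K_i) = 23.45 / 3.933e+06 = 5.963e-06 m/day.
Q = K_eq · A · (Δh/L) = 5.963e-06 × 2060 × (13.8/23.45) = 0.007228 m³/day.

0.00723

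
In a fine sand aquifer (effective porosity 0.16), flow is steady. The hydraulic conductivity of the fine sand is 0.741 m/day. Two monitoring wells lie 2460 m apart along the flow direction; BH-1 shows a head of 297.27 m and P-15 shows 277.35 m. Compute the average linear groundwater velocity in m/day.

Hydraulic gradient i = (297.27 − 277.35) / 2460 = 19.92 / 2460 = 0.008098.
Darcy flux q = K · i = 0.7410 × 0.008098 = 0.006000 m/day.
Seepage velocity v = q / n_e = 0.006000 / 0.16 = 0.03750 m/day.

0.0375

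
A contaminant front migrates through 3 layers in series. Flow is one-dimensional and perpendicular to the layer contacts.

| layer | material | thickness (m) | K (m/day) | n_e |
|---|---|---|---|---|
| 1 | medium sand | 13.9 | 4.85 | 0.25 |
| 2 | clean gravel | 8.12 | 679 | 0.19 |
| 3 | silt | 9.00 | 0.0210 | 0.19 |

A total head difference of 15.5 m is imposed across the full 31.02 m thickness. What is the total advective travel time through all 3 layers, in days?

187

With flow normal to the layers, continuity requires the same specific discharge q through every layer.
Σ(b_i/K_i) = 13.9/4.85 + 8.12/679 + 9.00/0.0210 = 431.4 d.
q = Δh / Σ(b_i/K_i) = 15.5 / 431.4 = 0.03593 m/day.
In each layer the seepage velocity is v_i = q/n_i, so the layer transit time is t_i = b_i·n_i / q:
  layer 1 (medium sand): t_1 = 13.9 × 0.25 / 0.03593 = 96.73 d
  layer 2 (clean gravel): t_2 = 8.12 × 0.19 / 0.03593 = 42.94 d
  layer 3 (silt): t_3 = 9.00 × 0.19 / 0.03593 = 47.60 d
Total t = Σ t_i = 187.3 days.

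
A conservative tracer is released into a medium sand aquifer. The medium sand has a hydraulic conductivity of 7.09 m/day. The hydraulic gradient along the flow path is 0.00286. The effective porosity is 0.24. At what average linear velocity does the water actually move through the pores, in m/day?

0.0845

Hydraulic gradient i = 0.00286.
Darcy flux q = K · i = 7.090 × 0.002860 = 0.02028 m/day.
Seepage velocity v = q / n_e = 0.02028 / 0.24 = 0.08449 m/day.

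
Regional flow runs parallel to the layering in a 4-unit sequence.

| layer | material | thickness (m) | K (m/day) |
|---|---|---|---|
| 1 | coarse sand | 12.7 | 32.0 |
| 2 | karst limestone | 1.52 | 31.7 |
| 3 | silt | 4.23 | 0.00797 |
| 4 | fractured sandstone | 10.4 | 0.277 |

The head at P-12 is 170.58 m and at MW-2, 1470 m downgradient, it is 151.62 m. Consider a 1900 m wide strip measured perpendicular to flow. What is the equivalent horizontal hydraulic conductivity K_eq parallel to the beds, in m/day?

15.9

Flow is parallel to layering, so each bed carries its own Darcy discharge and the transmissivities add.
Σ(K_i·b_i) = 32.0×12.7 + 31.7×1.52 + 0.00797×4.23 + 0.277×10.4 = 457.5 m²/day.
Total thickness b = 28.85 m, so K_eq = Σ(K_i·b_i)/b = 15.86 m/day.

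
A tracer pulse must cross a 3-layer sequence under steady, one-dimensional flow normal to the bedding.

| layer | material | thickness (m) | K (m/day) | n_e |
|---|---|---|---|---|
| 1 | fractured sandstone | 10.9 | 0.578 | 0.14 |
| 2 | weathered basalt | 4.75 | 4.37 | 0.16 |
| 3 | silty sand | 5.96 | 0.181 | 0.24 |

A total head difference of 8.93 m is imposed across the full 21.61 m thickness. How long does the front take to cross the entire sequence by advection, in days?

With flow normal to the layers, continuity requires the same specific discharge q through every layer.
Σ(b_i/K_i) = 10.9/0.578 + 4.75/4.37 + 5.96/0.181 = 52.87 d.
q = Δh / Σ(b_i/K_i) = 8.93 / 52.87 = 0.1689 m/day.
In each layer the seepage velocity is v_i = q/n_i, so the layer transit time is t_i = b_i·n_i / q:
  layer 1 (fractured sandstone): t_1 = 10.9 × 0.14 / 0.1689 = 9.035 d
  layer 2 (weathered basalt): t_2 = 4.75 × 0.16 / 0.1689 = 4.500 d
  layer 3 (silty sand): t_3 = 5.96 × 0.24 / 0.1689 = 8.469 d
Total t = Σ t_i = 22.00 days.

22.0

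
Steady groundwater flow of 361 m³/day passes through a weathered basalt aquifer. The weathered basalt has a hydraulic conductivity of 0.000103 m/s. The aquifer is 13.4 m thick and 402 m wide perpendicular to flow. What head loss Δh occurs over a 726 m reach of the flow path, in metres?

5.47

Convert K: 0.000103 m/s × 86400 = 8.899 m/day.
Cross-sectional area A = 402 × 13.4 = 5387 m².
From Q = K·A·i, i = Q / (K·A) = 361 / (8.899 × 5387) = 0.007531.
Head loss Δh = i · L = 0.007531 × 726 = 5.467 m.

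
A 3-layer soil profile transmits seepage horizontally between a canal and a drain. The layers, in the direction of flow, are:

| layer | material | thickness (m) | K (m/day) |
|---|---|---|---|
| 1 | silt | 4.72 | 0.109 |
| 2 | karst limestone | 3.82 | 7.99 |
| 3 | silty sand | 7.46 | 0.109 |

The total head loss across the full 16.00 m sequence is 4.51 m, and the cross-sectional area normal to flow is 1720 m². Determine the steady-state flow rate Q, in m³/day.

69.1

Flow is perpendicular to layering, so the layers act in series and the equivalent K is the thickness-weighted harmonic mean.
Total thickness L = 4.72 + 3.82 + 7.46 = 16.00 m.
Σ(b_i/K_i) = 4.72/0.109 + 3.82/7.99 + 7.46/0.109 = 112.2 d.
K_eq = L / Σ(b_i/K_i) = 16.00 / 112.2 = 0.1426 m/day.
Q = K_eq · A · (Δh/L) = 0.1426 × 1720 × (4.51/16.00) = 69.12 m³/day.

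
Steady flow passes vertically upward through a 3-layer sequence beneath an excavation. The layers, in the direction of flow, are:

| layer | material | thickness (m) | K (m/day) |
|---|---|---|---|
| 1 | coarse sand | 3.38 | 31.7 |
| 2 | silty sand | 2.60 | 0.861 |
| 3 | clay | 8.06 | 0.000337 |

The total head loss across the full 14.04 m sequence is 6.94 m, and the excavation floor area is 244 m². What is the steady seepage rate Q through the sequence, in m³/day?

Flow is perpendicular to layering, so the layers act in series and the equivalent K is the thickness-weighted harmonic mean.
Total thickness L = 3.38 + 2.60 + 8.06 = 14.04 m.
Σ(b_i/K_i) = 3.38/31.7 + 2.60/0.861 + 8.06/0.000337 = 23920 d.
K_eq = L / Σ(b_i/K_i) = 14.04 / 23920 = 0.0005870 m/day.
Q = K_eq · A · (Δh/L) = 0.0005870 × 244 × (6.94/14.04) = 0.07079 m³/day.

0.0708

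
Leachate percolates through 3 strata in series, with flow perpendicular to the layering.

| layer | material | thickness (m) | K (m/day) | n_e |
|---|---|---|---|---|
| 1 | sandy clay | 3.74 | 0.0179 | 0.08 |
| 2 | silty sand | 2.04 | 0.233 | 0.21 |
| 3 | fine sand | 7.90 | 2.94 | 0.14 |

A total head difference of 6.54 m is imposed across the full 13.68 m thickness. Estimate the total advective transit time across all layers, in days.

61.8

With flow normal to the layers, continuity requires the same specific discharge q through every layer.
Σ(b_i/K_i) = 3.74/0.0179 + 2.04/0.233 + 7.90/2.94 = 220.4 d.
q = Δh / Σ(b_i/K_i) = 6.54 / 220.4 = 0.02968 m/day.
In each layer the seepage velocity is v_i = q/n_i, so the layer transit time is t_i = b_i·n_i / q:
  layer 1 (sandy clay): t_1 = 3.74 × 0.08 / 0.02968 = 10.08 d
  layer 2 (silty sand): t_2 = 2.04 × 0.21 / 0.02968 = 14.44 d
  layer 3 (fine sand): t_3 = 7.90 × 0.14 / 0.02968 = 37.27 d
Total t = Σ t_i = 61.79 days.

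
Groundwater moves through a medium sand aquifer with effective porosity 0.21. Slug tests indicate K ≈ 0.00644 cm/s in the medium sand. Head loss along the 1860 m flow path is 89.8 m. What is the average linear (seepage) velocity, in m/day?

Convert K: 0.00644 cm/s × 864 = 5.564 m/day.
Hydraulic gradient i = Δh / L = 89.8 / 1860 = 0.04828.
Darcy flux q = K · i = 5.564 × 0.04828 = 0.2686 m/day.
Seepage velocity v = q / n_e = 0.2686 / 0.21 = 1.279 m/day.

1.28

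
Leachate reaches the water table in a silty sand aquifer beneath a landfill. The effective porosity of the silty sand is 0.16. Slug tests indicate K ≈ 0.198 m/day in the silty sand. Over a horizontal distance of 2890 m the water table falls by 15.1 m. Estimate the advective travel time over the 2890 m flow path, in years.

Hydraulic gradient i = Δh / L = 15.1 / 2890 = 0.005225.
Darcy flux q = K · i = 0.1980 × 0.005225 = 0.001035 m/day.
Seepage velocity v = q / n_e = 0.001035 / 0.16 = 0.006466 m/day.
Travel time t = L / v = 2890 / 0.006466 = 4.470e+05 days = 1224 years.

1220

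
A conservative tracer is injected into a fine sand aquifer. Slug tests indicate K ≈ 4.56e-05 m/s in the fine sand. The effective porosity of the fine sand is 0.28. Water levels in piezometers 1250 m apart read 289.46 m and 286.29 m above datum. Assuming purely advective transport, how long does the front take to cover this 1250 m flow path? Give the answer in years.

95.9

Convert K: 4.56e-05 m/s × 86400 = 3.940 m/day.
Hydraulic gradient i = (289.46 − 286.29) / 1250 = 3.17 / 1250 = 0.002536.
Darcy flux q = K · i = 3.940 × 0.002536 = 0.009991 m/day.
Seepage velocity v = q / n_e = 0.009991 / 0.28 = 0.03568 m/day.
Travel time t = L / v = 1250 / 0.03568 = 35030 days = 95.91 years.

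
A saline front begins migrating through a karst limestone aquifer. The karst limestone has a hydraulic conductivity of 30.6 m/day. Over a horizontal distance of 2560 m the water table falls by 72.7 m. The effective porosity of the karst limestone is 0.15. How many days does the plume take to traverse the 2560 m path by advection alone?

442

Hydraulic gradient i = Δh / L = 72.7 / 2560 = 0.02840.
Darcy flux q = K · i = 30.60 × 0.02840 = 0.8690 m/day.
Seepage velocity v = q / n_e = 0.8690 / 0.15 = 5.793 m/day.
Travel time t = L / v = 2560 / 5.793 = 441.9 days.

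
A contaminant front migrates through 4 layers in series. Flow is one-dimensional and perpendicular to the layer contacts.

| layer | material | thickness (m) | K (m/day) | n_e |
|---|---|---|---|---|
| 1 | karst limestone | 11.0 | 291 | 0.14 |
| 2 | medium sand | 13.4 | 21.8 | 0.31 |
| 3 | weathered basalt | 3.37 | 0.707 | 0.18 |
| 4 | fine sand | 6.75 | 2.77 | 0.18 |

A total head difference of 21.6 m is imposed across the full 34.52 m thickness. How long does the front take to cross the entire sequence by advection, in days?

2.73

With flow normal to the layers, continuity requires the same specific discharge q through every layer.
Σ(b_i/K_i) = 11.0/291 + 13.4/21.8 + 3.37/0.707 + 6.75/2.77 = 7.856 d.
q = Δh / Σ(b_i/K_i) = 21.6 / 7.856 = 2.750 m/day.
In each layer the seepage velocity is v_i = q/n_i, so the layer transit time is t_i = b_i·n_i / q:
  layer 1 (karst limestone): t_1 = 11.0 × 0.14 / 2.750 = 0.5601 d
  layer 2 (medium sand): t_2 = 13.4 × 0.31 / 2.750 = 1.511 d
  layer 3 (weathered basalt): t_3 = 3.37 × 0.18 / 2.750 = 0.2206 d
  layer 4 (fine sand): t_4 = 6.75 × 0.18 / 2.750 = 0.4419 d
Total t = Σ t_i = 2.733 days.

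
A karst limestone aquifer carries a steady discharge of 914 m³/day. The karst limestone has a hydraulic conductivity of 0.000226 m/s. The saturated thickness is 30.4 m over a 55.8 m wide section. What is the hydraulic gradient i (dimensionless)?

Convert K: 0.000226 m/s × 86400 = 19.53 m/day.
Cross-sectional area A = 55.8 × 30.4 = 1696 m².
From Q = K·A·i, i = Q / (K·A) = 914 / (19.53 × 1696) = 0.02759.

0.0276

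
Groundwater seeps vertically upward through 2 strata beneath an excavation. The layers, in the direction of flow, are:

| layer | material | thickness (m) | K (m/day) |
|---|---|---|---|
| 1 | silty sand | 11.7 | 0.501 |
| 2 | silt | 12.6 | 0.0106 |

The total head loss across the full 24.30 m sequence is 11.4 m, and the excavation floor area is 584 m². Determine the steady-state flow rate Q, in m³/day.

Flow is perpendicular to layering, so the layers act in series and the equivalent K is the thickness-weighted harmonic mean.
Total thickness L = 11.7 + 12.6 = 24.30 m.
Σ(b_i/K_i) = 11.7/0.501 + 12.6/0.0106 = 1212 d.
K_eq = L / Σ(b_i/K_i) = 24.30 / 1212 = 0.02005 m/day.
Q = K_eq · A · (Δh/L) = 0.02005 × 584 × (11.4/24.30) = 5.493 m³/day.

5.49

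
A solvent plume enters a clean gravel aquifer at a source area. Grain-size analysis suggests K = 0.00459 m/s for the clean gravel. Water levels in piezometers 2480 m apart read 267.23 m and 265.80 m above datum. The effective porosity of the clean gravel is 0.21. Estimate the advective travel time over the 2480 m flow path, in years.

6.24

Convert K: 0.00459 m/s × 86400 = 396.6 m/day.
Hydraulic gradient i = (267.23 − 265.80) / 2480 = 1.43 / 2480 = 0.0005766.
Darcy flux q = K · i = 396.6 × 0.0005766 = 0.2287 m/day.
Seepage velocity v = q / n_e = 0.2287 / 0.21 = 1.089 m/day.
Travel time t = L / v = 2480 / 1.089 = 2278 days = 6.235 years.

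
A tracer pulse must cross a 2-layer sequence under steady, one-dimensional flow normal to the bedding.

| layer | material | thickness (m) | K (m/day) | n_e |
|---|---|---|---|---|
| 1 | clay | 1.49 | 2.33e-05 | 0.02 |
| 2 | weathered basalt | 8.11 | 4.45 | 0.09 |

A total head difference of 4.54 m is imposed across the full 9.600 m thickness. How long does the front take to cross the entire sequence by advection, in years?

29.3

With flow normal to the layers, continuity requires the same specific discharge q through every layer.
Σ(b_i/K_i) = 1.49/2.33e-05 + 8.11/4.45 = 63950 d.
q = Δh / Σ(b_i/K_i) = 4.54 / 63950 = 7.099e-05 m/day.
In each layer the seepage velocity is v_i = q/n_i, so the layer transit time is t_i = b_i·n_i / q:
  layer 1 (clay): t_1 = 1.49 × 0.02 / 7.099e-05 = 419.8 d
  layer 2 (weathered basalt): t_2 = 8.11 × 0.09 / 7.099e-05 = 10281 d
Total t = Σ t_i = 10701 days = 29.30 years.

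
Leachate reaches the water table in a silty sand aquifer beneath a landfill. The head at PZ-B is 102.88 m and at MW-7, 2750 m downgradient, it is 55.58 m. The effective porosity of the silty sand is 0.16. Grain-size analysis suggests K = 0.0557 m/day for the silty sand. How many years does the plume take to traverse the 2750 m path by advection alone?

Hydraulic gradient i = (102.88 − 55.58) / 2750 = 47.3 / 2750 = 0.01720.
Darcy flux q = K · i = 0.05570 × 0.01720 = 0.0009580 m/day.
Seepage velocity v = q / n_e = 0.0009580 / 0.16 = 0.005988 m/day.
Travel time t = L / v = 2750 / 0.005988 = 4.593e+05 days = 1257 years.

1260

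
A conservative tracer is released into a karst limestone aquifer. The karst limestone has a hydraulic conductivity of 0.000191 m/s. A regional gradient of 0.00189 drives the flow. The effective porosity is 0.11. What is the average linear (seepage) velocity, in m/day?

0.284

Convert K: 0.000191 m/s × 86400 = 16.50 m/day.
Hydraulic gradient i = 0.00189.
Darcy flux q = K · i = 16.50 × 0.001890 = 0.03119 m/day.
Seepage velocity v = q / n_e = 0.03119 / 0.11 = 0.2835 m/day.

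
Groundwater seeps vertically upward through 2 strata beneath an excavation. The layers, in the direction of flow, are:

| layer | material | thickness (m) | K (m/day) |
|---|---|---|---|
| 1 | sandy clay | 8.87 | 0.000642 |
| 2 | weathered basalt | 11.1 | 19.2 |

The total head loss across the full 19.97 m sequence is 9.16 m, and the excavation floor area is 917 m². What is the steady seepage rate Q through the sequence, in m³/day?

Flow is perpendicular to layering, so the layers act in series and the equivalent K is the thickness-weighted harmonic mean.
Total thickness L = 8.87 + 11.1 = 19.97 m.
Σ(b_i/K_i) = 8.87/0.000642 + 11.1/19.2 = 13817 d.
K_eq = L / Σ(b_i/K_i) = 19.97 / 13817 = 0.001445 m/day.
Q = K_eq · A · (Δh/L) = 0.001445 × 917 × (9.16/19.97) = 0.6079 m³/day.

0.608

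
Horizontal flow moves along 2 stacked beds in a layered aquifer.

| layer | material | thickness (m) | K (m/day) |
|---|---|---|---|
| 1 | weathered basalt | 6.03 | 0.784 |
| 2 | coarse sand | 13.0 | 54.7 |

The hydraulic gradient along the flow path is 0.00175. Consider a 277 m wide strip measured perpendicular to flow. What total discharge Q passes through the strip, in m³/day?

347

Flow is parallel to layering, so each bed carries its own Darcy discharge and the transmissivities add.
Σ(K_i·b_i) = 0.784×6.03 + 54.7×13.0 = 715.8 m²/day.
Hydraulic gradient i = 0.00175.
Q = Σ(K_i·b_i) · W · i = 715.8 × 277 × 0.001750 = 347.0 m³/day.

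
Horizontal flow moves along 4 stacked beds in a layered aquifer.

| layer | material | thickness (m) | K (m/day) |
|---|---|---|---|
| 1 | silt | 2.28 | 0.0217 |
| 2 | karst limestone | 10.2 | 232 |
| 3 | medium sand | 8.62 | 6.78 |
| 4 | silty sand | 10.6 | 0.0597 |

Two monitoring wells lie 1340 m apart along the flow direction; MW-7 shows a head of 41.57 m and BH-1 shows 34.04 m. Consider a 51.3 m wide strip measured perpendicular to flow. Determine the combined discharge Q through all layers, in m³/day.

699

Flow is parallel to layering, so each bed carries its own Darcy discharge and the transmissivities add.
Σ(K_i·b_i) = 0.0217×2.28 + 232×10.2 + 6.78×8.62 + 0.0597×10.6 = 2426 m²/day.
Hydraulic gradient i = (41.57 − 34.04) / 1340 = 7.53 / 1340 = 0.005619.
Q = Σ(K_i·b_i) · W · i = 2426 × 51.3 × 0.005619 = 699.2 m³/day.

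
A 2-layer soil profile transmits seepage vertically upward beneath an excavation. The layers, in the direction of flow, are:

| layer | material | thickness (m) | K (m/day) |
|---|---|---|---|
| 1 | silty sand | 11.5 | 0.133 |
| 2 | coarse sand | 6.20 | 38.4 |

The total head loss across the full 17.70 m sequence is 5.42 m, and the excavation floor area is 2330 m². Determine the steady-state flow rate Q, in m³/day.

Flow is perpendicular to layering, so the layers act in series and the equivalent K is the thickness-weighted harmonic mean.
Total thickness L = 11.5 + 6.20 = 17.70 m.
Σ(b_i/K_i) = 11.5/0.133 + 6.20/38.4 = 86.63 d.
K_eq = L / Σ(b_i/K_i) = 17.70 / 86.63 = 0.2043 m/day.
Q = K_eq · A · (Δh/L) = 0.2043 × 2330 × (5.42/17.70) = 145.8 m³/day.

146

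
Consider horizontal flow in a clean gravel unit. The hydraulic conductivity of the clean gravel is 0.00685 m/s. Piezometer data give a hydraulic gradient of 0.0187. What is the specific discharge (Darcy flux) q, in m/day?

Convert K: 0.00685 m/s × 86400 = 591.8 m/day.
Hydraulic gradient i = 0.0187.
Specific discharge q = K · i = 591.8 × 0.01870 = 11.07 m/day.

11.1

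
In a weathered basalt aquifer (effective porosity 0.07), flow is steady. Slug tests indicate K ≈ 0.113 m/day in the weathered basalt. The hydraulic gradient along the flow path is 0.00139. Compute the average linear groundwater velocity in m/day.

0.00224

Hydraulic gradient i = 0.00139.
Darcy flux q = K · i = 0.1130 × 0.001390 = 0.0001571 m/day.
Seepage velocity v = q / n_e = 0.0001571 / 0.07 = 0.002244 m/day.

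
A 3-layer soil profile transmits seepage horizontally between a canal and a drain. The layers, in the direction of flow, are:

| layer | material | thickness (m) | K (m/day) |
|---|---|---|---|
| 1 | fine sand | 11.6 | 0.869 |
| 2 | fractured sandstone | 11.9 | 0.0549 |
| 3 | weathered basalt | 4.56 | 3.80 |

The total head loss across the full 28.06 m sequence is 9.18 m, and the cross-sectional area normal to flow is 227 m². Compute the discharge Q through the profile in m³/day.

Flow is perpendicular to layering, so the layers act in series and the equivalent K is the thickness-weighted harmonic mean.
Total thickness L = 11.6 + 11.9 + 4.56 = 28.06 m.
Σ(b_i/K_i) = 11.6/0.869 + 11.9/0.0549 + 4.56/3.80 = 231.3 d.
K_eq = L / Σ(b_i/K_i) = 28.06 / 231.3 = 0.1213 m/day.
Q = K_eq · A · (Δh/L) = 0.1213 × 227 × (9.18/28.06) = 9.009 m³/day.

9.01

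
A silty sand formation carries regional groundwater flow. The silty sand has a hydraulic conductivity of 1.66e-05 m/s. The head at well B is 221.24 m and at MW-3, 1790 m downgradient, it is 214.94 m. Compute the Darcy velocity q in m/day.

Convert K: 1.66e-05 m/s × 86400 = 1.434 m/day.
Hydraulic gradient i = (221.24 − 214.94) / 1790 = 6.3 / 1790 = 0.003520.
Specific discharge q = K · i = 1.434 × 0.003520 = 0.005048 m/day.

0.00505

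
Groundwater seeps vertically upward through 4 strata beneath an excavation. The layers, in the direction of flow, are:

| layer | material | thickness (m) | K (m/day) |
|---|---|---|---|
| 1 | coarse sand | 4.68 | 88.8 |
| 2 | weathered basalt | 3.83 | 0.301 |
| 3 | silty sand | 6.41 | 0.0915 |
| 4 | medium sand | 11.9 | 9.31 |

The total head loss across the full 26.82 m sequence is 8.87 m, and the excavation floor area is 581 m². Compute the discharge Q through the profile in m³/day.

61.3

Flow is perpendicular to layering, so the layers act in series and the equivalent K is the thickness-weighted harmonic mean.
Total thickness L = 4.68 + 3.83 + 6.41 + 11.9 = 26.82 m.
Σ(b_i/K_i) = 4.68/88.8 + 3.83/0.301 + 6.41/0.0915 + 11.9/9.31 = 84.11 d.
K_eq = L / Σ(b_i/K_i) = 26.82 / 84.11 = 0.3189 m/day.
Q = K_eq · A · (Δh/L) = 0.3189 × 581 × (8.87/26.82) = 61.27 m³/day.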